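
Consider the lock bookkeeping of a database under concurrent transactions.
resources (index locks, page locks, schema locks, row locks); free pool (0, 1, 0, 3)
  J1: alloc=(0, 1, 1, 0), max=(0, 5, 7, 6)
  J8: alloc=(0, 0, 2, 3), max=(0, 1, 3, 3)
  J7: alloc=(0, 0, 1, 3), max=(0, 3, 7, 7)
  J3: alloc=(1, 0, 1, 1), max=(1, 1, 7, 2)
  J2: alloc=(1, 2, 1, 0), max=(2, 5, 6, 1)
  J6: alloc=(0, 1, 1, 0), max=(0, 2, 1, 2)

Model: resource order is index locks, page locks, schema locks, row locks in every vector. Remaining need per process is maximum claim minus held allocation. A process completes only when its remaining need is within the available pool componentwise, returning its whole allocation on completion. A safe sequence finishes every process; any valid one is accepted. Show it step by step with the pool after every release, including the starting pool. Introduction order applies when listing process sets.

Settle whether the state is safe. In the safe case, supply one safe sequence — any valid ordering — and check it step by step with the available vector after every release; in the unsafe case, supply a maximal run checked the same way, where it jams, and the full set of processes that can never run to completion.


UNSAFE — no complete ordering exists.
Key observation: even finishing J6, J8 leaves just (0, 2, 3, 6) free — too little schema locks for any of the remaining processes.
Going as far as possible: J6, J8; after that, nothing fits. Verifying each step:
  pool = (0, 1, 0, 3)
  J6 needs (0, 1, 0, 2) <= (0, 1, 0, 3) -> finishes; pool += (0, 1, 1, 0) = (0, 2, 1, 3)
  J8 needs (0, 1, 1, 0) <= (0, 2, 1, 3) -> finishes; pool += (0, 0, 2, 3) = (0, 2, 3, 6)
  J1 cannot run: need (0, 4, 6, 6) vs free (0, 2, 3, 6) (insufficient page locks and schema locks)
  J7 cannot run: need (0, 3, 6, 4) vs free (0, 2, 3, 6) (insufficient page locks and schema locks)
  J3 cannot run: need (0, 1, 6, 1) vs free (0, 2, 3, 6) (insufficient schema locks)
  J2 cannot run: need (1, 3, 5, 1) vs free (0, 2, 3, 6) (insufficient index locks, page locks and schema locks)
Permanently blocked: J1, J7, J3 and J2.


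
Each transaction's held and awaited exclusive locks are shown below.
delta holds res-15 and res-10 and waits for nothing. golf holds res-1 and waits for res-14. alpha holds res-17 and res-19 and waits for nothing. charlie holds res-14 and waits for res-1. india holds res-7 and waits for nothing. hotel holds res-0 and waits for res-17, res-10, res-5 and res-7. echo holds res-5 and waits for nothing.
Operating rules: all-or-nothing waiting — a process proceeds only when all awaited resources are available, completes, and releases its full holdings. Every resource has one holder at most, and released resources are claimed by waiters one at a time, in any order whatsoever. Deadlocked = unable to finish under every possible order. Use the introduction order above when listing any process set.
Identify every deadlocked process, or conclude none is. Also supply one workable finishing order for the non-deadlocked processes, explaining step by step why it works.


Deadlocked: golf and charlie.
Key observation: golf -> charlie -> golf is a circular wait — nothing in it can go first; no other process is dragged down with it.
The rest can finish in the order alpha, delta, india, echo, hotel.
Check, step by step:
  alpha: no waits; runs immediately, freeing res-17 and res-19
  delta: no waits; runs immediately, freeing res-15 and res-10
  india: no waits; runs immediately, freeing res-7
  echo: no waits; runs immediately, freeing res-5
  hotel: everything it awaited (res-17, res-10, res-5 and res-7) is free; runs, freeing res-0


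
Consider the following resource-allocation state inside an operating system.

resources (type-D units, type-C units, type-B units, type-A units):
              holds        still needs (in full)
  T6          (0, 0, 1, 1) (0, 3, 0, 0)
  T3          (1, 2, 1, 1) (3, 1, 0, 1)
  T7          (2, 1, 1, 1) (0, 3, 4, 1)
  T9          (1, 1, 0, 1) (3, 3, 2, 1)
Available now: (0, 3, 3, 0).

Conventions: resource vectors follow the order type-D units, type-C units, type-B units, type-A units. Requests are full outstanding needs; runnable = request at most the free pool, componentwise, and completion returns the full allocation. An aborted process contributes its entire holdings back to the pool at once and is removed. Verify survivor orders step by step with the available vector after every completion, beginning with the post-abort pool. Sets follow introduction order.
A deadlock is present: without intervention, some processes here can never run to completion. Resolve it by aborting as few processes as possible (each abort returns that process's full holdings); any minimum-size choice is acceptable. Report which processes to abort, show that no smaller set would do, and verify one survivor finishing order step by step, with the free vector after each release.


Minimum abort set: T3.
Key observation: before aborting T3, T9 was permanently blocked — no order could ever run it; afterwards it completes at step 2.
Minimality: the empty abort set fails — the state is deadlocked as it stands.
Survivors finish in the order: T7, T9, T6. Verifying each step (pool after the aborts first):
  pool = (1, 5, 4, 1)
  T7: need (0, 3, 4, 1) fits (1, 5, 4, 1); releases (2, 1, 1, 1), pool now (3, 6, 5, 2)
  T9: need (3, 3, 2, 1) fits (3, 6, 5, 2); releases (1, 1, 0, 1), pool now (4, 7, 5, 3)
  T6: need (0, 3, 0, 0) fits (4, 7, 5, 3); releases (0, 0, 1, 1), pool now (4, 7, 6, 4)


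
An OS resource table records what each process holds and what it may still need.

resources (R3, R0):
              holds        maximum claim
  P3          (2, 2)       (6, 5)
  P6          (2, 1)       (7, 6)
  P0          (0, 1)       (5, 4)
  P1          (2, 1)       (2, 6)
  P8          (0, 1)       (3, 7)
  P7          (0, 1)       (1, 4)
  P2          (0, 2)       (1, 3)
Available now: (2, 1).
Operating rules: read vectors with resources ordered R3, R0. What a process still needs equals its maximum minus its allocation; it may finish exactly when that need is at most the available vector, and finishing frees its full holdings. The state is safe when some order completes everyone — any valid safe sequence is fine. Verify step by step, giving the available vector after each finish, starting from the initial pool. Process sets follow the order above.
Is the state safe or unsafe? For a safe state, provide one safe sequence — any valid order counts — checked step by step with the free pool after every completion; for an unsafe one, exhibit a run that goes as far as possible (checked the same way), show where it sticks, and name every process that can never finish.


The state is UNSAFE.
Key observation: after P2, P7 the pool peaks at (2, 4), and each blocked process is short somewhere: P3 on R3; P6 on R3, R0; P0 on R3; P1 on R0; P8 on R3, R0.
A maximal execution: P2, P7 — then nothing else fits. Check, step by step:
  pool = (2, 1)
  P2: need (1, 1) fits (2, 1); releases (0, 2), pool now (2, 3)
  P7: need (1, 3) fits (2, 3); releases (0, 1), pool now (2, 4)
  P3 cannot run: need (4, 3) vs free (2, 4) (insufficient R3)
  P6 cannot run: need (5, 5) vs free (2, 4) (insufficient R3 and R0)
  P0 cannot run: need (5, 3) vs free (2, 4) (insufficient R3)
  P1 cannot run: need (0, 5) vs free (2, 4) (insufficient R0)
  P8 cannot run: need (3, 6) vs free (2, 4) (insufficient R3 and R0)
Permanently blocked: P3, P6, P0, P1 and P8.


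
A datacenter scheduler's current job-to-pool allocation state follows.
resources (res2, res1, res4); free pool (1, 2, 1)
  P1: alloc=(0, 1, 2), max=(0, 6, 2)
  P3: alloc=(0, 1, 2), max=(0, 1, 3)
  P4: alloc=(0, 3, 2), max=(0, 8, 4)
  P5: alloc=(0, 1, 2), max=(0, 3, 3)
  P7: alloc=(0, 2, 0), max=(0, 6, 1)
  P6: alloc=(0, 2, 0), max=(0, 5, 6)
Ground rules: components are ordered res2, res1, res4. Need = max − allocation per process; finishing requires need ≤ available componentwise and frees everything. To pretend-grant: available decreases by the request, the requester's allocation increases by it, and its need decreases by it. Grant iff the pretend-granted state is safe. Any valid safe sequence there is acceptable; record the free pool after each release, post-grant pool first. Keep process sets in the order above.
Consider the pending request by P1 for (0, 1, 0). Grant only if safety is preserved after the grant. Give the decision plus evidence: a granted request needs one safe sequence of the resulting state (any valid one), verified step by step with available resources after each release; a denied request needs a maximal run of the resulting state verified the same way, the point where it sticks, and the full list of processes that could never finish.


DENY. Granting would leave the state unsafe.
Key observation: after P3, P5 the pool peaks at (1, 3, 5), and each blocked process is short somewhere: P1 on res1; P4 on res1; P7 on res1; P6 on res4.
After a pretend grant, a maximal execution: P3, P5 — then nothing else fits. Step-by-step check:
  pool = (1, 1, 1)
  run P3 (needs (0, 0, 1), free (1, 1, 1)); after release of (0, 1, 2) the pool is (1, 2, 3)
  run P5 (needs (0, 2, 1), free (1, 2, 3)); after release of (0, 1, 2) the pool is (1, 3, 5)
  P1 still needs (0, 4, 0) but only (1, 3, 5) is free — short on res1
  P4 still needs (0, 5, 2) but only (1, 3, 5) is free — short on res1
  P7 still needs (0, 4, 1) but only (1, 3, 5) is free — short on res1
  P6 still needs (0, 3, 6) but only (1, 3, 5) is free — short on res4
Processes that could never finish after the grant: P1, P4, P7 and P6.


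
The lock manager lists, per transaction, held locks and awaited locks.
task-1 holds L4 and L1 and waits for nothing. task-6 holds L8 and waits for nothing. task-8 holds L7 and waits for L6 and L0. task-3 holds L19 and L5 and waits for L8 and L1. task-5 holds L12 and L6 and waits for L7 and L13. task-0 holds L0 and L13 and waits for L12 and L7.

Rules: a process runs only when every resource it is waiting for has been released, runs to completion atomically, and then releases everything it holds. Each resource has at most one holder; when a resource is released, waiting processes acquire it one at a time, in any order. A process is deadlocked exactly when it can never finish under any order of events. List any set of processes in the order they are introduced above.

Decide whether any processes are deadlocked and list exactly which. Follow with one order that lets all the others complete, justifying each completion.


Deadlocked set: task-8, task-5 and task-0.
Key observation: the waits loop around task-8 -> task-5 -> task-8 with no way out; task-0 is caught in further circular waits.
One completion order for the rest: task-1, task-6, task-3.
Verifying each step:
  task-1: no waits; runs immediately, freeing L4 and L1
  task-6: no waits; runs immediately, freeing L8
  task-3 waits on L8 and L1 — all released -> runs and releases L19 and L5


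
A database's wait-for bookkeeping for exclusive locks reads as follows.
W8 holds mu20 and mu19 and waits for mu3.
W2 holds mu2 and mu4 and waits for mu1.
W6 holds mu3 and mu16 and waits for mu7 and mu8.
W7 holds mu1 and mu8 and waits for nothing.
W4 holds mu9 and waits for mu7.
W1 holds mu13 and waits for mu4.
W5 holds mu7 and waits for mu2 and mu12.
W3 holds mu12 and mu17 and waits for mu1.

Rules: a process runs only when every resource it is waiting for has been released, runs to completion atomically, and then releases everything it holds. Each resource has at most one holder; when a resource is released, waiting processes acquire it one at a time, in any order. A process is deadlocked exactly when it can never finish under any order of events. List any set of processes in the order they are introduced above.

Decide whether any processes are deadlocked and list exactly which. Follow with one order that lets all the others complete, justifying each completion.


Nothing here is deadlocked.
Key observation: there is no circular wait here — follow any chain and it reaches a process that is free to run now.
One completion order for the rest: W7, W2, W3, W1, W5, W6, W4, W8.
Walking it through:
  W7 waits on nothing -> runs at once and releases mu1 and mu8
  run W2 (all its waits — mu1 — are resolved); releases mu2 and mu4
  run W3 (all its waits — mu1 — are resolved); releases mu12 and mu17
  run W1 (all its waits — mu4 — are resolved); releases mu13
  run W5 (all its waits — mu2 and mu12 — are resolved); releases mu7
  run W6 (all its waits — mu7 and mu8 — are resolved); releases mu3 and mu16
  run W4 (all its waits — mu7 — are resolved); releases mu9
  run W8 (all its waits — mu3 — are resolved); releases mu20 and mu19


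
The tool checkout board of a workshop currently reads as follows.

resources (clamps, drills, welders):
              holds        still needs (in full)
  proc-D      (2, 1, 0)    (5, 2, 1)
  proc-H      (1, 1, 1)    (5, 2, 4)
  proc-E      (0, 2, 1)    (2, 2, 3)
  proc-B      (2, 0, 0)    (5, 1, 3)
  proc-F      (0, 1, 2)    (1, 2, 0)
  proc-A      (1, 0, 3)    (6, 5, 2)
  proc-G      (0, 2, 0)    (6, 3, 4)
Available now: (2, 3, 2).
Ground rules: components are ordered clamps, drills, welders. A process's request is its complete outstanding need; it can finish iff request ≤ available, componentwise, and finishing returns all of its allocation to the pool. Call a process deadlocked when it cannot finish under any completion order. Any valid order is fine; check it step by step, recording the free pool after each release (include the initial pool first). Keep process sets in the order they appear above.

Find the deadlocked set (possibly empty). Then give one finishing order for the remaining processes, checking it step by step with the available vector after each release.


The deadlocked set is proc-D, proc-H, proc-B, proc-A and proc-G.
Key observation: even finishing proc-F, proc-E leaves just (2, 6, 5) free — too little clamps for any of the remaining processes.
A valid finishing order for the others: proc-F, proc-E. Step-by-step check:
  pool = (2, 3, 2)
  proc-F: need (1, 2, 0) fits (2, 3, 2); releases (0, 1, 2), pool now (2, 4, 4)
  proc-E: need (2, 2, 3) fits (2, 4, 4); releases (0, 2, 1), pool now (2, 6, 5)
The blocked processes can never fit:
  blocked: proc-D wants (5, 2, 1), pool (2, 6, 5) — not enough clamps
  blocked: proc-H wants (5, 2, 4), pool (2, 6, 5) — not enough clamps
  blocked: proc-B wants (5, 1, 3), pool (2, 6, 5) — not enough clamps
  blocked: proc-A wants (6, 5, 2), pool (2, 6, 5) — not enough clamps
  blocked: proc-G wants (6, 3, 4), pool (2, 6, 5) — not enough clamps


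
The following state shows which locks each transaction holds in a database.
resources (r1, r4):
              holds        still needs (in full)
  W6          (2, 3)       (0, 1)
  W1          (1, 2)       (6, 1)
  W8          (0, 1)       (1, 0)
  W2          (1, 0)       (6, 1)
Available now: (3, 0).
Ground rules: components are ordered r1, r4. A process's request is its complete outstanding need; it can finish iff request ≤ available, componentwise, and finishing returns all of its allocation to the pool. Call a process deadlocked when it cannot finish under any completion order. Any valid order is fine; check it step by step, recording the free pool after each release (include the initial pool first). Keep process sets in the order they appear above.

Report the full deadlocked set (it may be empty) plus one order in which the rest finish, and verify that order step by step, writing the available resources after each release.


The deadlocked set is W1 and W2.
Key observation: even finishing W8, W6 leaves just (5, 4) free — too little r1 for any of the remaining processes.
A valid finishing order for the others: W8, W6. Check, step by step:
  pool = (3, 0)
  W8 needs (1, 0) <= (3, 0) -> finishes; pool += (0, 1) = (3, 1)
  W6 needs (0, 1) <= (3, 1) -> finishes; pool += (2, 3) = (5, 4)
The stuck group stays short no matter what:
  W1 still needs (6, 1) but only (5, 4) is free — short on r1
  W2 still needs (6, 1) but only (5, 4) is free — short on r1


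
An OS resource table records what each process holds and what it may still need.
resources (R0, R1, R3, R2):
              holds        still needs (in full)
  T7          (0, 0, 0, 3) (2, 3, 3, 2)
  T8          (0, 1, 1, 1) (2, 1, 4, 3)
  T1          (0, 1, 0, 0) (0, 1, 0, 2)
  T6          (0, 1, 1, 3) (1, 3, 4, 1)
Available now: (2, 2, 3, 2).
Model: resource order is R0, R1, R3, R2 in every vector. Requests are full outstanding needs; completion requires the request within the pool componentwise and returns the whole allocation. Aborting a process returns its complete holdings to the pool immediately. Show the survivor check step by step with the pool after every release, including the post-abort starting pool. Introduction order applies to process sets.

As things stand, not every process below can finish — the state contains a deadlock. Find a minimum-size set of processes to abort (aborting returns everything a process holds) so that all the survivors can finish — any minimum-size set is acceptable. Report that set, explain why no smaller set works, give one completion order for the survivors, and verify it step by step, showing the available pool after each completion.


The answer: abort T6.
Key observation: the deadlocked T8 becomes finishable only because T6 released (0, 1, 1, 3); it completes at step 1 below.
Why nothing smaller works: aborting no one leaves the state deadlocked as given.
Survivors finish in the order: T8, T7, T1. Check, step by step (pool after the aborts first):
  pool = (2, 3, 4, 5)
  T8 needs (2, 1, 4, 3) <= (2, 3, 4, 5) -> finishes; pool += (0, 1, 1, 1) = (2, 4, 5, 6)
  T7 needs (2, 3, 3, 2) <= (2, 4, 5, 6) -> finishes; pool += (0, 0, 0, 3) = (2, 4, 5, 9)
  T1 needs (0, 1, 0, 2) <= (2, 4, 5, 9) -> finishes; pool += (0, 1, 0, 0) = (2, 5, 5, 9)


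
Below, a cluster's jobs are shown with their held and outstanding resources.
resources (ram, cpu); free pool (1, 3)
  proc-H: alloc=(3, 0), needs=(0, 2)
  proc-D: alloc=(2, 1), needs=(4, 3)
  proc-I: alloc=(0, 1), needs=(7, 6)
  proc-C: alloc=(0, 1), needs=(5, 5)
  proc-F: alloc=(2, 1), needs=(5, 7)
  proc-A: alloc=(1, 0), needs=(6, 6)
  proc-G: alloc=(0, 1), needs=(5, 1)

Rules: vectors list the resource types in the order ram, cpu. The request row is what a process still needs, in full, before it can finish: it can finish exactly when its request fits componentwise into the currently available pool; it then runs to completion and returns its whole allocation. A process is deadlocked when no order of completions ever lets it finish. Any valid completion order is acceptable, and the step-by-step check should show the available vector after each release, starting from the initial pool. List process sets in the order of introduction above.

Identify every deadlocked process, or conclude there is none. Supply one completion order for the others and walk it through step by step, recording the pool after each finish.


Nothing here is deadlocked.
Key observation: the pool covers proc-H at once, and every later process fits after earlier releases.
The rest can finish in the order proc-H, proc-D, proc-G, proc-C, proc-A, proc-I, proc-F. Step-by-step check:
  pool = (1, 3)
  proc-H needs (0, 2) <= (1, 3) -> finishes; pool += (3, 0) = (4, 3)
  proc-D needs (4, 3) <= (4, 3) -> finishes; pool += (2, 1) = (6, 4)
  proc-G needs (5, 1) <= (6, 4) -> finishes; pool += (0, 1) = (6, 5)
  proc-C needs (5, 5) <= (6, 5) -> finishes; pool += (0, 1) = (6, 6)
  proc-A needs (6, 6) <= (6, 6) -> finishes; pool += (1, 0) = (7, 6)
  proc-I needs (7, 6) <= (7, 6) -> finishes; pool += (0, 1) = (7, 7)
  proc-F needs (5, 7) <= (7, 7) -> finishes; pool += (2, 1) = (9, 8)


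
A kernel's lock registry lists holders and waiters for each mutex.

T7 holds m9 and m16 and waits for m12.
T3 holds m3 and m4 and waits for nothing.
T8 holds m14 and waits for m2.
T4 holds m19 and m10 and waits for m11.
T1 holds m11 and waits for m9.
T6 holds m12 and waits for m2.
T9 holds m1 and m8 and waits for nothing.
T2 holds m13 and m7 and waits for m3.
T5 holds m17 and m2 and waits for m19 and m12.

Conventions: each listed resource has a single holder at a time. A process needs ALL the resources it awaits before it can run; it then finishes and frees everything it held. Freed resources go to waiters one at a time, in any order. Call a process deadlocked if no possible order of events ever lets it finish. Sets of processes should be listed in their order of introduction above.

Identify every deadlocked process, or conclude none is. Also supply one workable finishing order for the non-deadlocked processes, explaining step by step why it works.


Deadlocked set: T7, T8, T4, T1, T6 and T5.
Key observation: T7 -> T6 -> T5 -> T4 -> T1 -> T7 is a circular wait — nothing in it can go first; T8 waits into the deadlock from upstream.
The rest can finish in the order T3, T2, T9.
Verifying each step:
  run T3 (it waits on nothing); releases m3 and m4
  run T2 (all its waits — m3 — are resolved); releases m13 and m7
  run T9 (it waits on nothing); releases m1 and m8


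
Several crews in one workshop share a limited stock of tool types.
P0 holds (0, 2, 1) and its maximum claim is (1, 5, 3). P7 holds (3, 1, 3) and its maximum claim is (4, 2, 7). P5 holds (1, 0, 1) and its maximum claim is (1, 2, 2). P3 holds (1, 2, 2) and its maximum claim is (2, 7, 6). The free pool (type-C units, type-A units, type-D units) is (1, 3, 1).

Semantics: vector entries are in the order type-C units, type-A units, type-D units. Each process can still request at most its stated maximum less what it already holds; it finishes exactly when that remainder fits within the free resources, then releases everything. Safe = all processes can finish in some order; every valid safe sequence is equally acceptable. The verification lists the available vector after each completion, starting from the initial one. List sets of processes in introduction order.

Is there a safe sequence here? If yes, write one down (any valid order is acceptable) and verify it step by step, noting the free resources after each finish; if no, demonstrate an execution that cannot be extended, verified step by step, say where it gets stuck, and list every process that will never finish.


UNSAFE.
Key observation: P5, P0 can finish, but then (2, 5, 3) is all there is, and the blocked group's type-D units demands exceed it.
Going as far as possible: P5, P0; after that, nothing fits. Check, step by step:
  pool = (1, 3, 1)
  run P5 (needs (0, 2, 1), free (1, 3, 1)); after release of (1, 0, 1) the pool is (2, 3, 2)
  run P0 (needs (1, 3, 2), free (2, 3, 2)); after release of (0, 2, 1) the pool is (2, 5, 3)
  blocked: P7 wants (1, 1, 4), pool (2, 5, 3) — not enough type-D units
  blocked: P3 wants (1, 5, 4), pool (2, 5, 3) — not enough type-D units
Permanently blocked: P7 and P3.


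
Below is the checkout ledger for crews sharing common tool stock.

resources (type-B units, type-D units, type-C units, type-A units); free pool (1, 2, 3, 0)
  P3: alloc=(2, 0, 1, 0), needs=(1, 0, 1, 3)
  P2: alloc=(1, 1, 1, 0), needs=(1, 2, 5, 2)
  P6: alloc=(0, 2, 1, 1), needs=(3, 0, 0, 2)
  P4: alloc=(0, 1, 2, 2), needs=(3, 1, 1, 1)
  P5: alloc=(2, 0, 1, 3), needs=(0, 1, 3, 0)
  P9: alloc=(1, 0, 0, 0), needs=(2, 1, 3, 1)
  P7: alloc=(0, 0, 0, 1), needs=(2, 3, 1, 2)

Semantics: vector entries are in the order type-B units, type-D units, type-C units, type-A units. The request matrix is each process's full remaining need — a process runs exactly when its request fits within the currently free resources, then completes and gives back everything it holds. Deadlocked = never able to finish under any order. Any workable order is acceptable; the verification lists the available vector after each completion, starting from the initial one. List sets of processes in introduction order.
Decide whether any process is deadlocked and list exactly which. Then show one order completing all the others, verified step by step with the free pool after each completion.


The deadlocked set is empty.
Key observation: no deadlock: P5 fits now, and the freed resources carry the rest through.
The rest can finish in the order P5, P4, P9, P3, P7, P2, P6. Verifying each step:
  pool = (1, 2, 3, 0)
  P5: need (0, 1, 3, 0) fits (1, 2, 3, 0); releases (2, 0, 1, 3), pool now (3, 2, 4, 3)
  P4: need (3, 1, 1, 1) fits (3, 2, 4, 3); releases (0, 1, 2, 2), pool now (3, 3, 6, 5)
  P9: need (2, 1, 3, 1) fits (3, 3, 6, 5); releases (1, 0, 0, 0), pool now (4, 3, 6, 5)
  P3: need (1, 0, 1, 3) fits (4, 3, 6, 5); releases (2, 0, 1, 0), pool now (6, 3, 7, 5)
  P7: need (2, 3, 1, 2) fits (6, 3, 7, 5); releases (0, 0, 0, 1), pool now (6, 3, 7, 6)
  P2: need (1, 2, 5, 2) fits (6, 3, 7, 6); releases (1, 1, 1, 0), pool now (7, 4, 8, 6)
  P6: need (3, 0, 0, 2) fits (7, 4, 8, 6); releases (0, 2, 1, 1), pool now (7, 6, 9, 7)


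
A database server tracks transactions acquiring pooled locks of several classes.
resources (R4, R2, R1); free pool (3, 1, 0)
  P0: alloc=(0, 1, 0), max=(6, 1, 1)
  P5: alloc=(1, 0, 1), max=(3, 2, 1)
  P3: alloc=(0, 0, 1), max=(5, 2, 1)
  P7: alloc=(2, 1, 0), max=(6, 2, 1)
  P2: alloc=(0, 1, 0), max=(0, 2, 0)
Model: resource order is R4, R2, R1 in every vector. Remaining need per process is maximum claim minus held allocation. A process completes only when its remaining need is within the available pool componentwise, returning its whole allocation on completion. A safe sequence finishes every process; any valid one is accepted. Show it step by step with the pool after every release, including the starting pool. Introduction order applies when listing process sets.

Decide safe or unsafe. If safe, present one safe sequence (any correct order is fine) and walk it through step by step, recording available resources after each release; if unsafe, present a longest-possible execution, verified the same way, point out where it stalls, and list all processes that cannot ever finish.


SAFE, for example via the order P2, P5, P7, P0, P3.
Key observation: the order's first zero-slack moment is P2 ((0, 1, 0) needed, (3, 1, 0) free — a requested resource with nothing to spare).
Walking it through:
  pool = (3, 1, 0)
  run P2 (needs (0, 1, 0), free (3, 1, 0)); after release of (0, 1, 0) the pool is (3, 2, 0)
  run P5 (needs (2, 2, 0), free (3, 2, 0)); after release of (1, 0, 1) the pool is (4, 2, 1)
  run P7 (needs (4, 1, 1), free (4, 2, 1)); after release of (2, 1, 0) the pool is (6, 3, 1)
  run P0 (needs (6, 0, 1), free (6, 3, 1)); after release of (0, 1, 0) the pool is (6, 4, 1)
  run P3 (needs (5, 2, 0), free (6, 4, 1)); after release of (0, 0, 1) the pool is (6, 4, 2)


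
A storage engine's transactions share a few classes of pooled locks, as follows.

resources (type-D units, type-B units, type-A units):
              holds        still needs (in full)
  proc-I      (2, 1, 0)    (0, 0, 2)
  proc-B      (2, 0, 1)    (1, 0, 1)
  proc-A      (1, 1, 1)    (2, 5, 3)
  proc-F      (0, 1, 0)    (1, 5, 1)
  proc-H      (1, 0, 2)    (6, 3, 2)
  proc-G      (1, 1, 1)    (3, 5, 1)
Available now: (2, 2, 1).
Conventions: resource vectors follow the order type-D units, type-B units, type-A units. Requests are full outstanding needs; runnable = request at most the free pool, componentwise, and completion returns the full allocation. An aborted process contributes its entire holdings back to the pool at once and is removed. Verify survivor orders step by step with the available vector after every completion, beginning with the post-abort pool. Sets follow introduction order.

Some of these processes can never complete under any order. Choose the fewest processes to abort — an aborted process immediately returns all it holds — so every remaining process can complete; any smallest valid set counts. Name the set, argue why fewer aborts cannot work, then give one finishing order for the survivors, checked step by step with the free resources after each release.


Abort proc-A and proc-G.
Key observation: no ordering could ever have run proc-F before the abort of proc-A and proc-G; with (2, 2, 2) back in the pool it fits at step 4.
Why nothing smaller works — every single abort fails: proc-I alone leaves proc-A blocked (short on type-B units); proc-B alone leaves proc-A blocked (short on type-B units); proc-A alone leaves proc-F blocked (short on type-B units); proc-F alone leaves proc-A blocked (short on type-B units); proc-H alone leaves proc-A blocked (short on type-B units); proc-G alone leaves proc-A blocked (short on type-B units).
One survivor order: proc-B, proc-H, proc-I, proc-F. Walking it through (post-abort pool first):
  pool = (4, 4, 3)
  proc-B: need (1, 0, 1) fits (4, 4, 3); releases (2, 0, 1), pool now (6, 4, 4)
  proc-H: need (6, 3, 2) fits (6, 4, 4); releases (1, 0, 2), pool now (7, 4, 6)
  proc-I: need (0, 0, 2) fits (7, 4, 6); releases (2, 1, 0), pool now (9, 5, 6)
  proc-F: need (1, 5, 1) fits (9, 5, 6); releases (0, 1, 0), pool now (9, 6, 6)


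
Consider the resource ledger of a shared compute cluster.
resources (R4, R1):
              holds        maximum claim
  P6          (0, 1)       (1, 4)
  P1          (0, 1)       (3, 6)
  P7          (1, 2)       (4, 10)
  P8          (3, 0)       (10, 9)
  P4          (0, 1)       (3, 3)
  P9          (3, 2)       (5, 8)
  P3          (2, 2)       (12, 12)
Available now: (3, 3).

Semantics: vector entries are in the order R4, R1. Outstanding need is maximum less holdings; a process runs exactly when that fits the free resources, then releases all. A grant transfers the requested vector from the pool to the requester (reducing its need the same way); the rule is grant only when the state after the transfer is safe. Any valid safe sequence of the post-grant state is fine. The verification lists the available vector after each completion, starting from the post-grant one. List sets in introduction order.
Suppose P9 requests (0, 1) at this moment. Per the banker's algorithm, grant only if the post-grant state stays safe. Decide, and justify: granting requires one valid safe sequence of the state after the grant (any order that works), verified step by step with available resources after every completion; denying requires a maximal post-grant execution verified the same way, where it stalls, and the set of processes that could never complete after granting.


DENY: after the grant no complete ordering would exist.
Key observation: after P4, P6 complete, (3, 4) is the best the pool ever gets, yet each leftover process wants more R1.
On the post-grant state, P4, P6 is a maximal run — nothing extends it. Check, step by step:
  pool = (3, 2)
  run P4 (needs (3, 2), free (3, 2)); after release of (0, 1) the pool is (3, 3)
  run P6 (needs (1, 3), free (3, 3)); after release of (0, 1) the pool is (3, 4)
  blocked: P1 wants (3, 5), pool (3, 4) — not enough R1
  blocked: P7 wants (3, 8), pool (3, 4) — not enough R1
  blocked: P8 wants (7, 9), pool (3, 4) — not enough R4 and R1
  blocked: P9 wants (2, 5), pool (3, 4) — not enough R1
  blocked: P3 wants (10, 10), pool (3, 4) — not enough R4 and R1
Post-grant, the permanently blocked set is P1, P7, P8, P9 and P3.


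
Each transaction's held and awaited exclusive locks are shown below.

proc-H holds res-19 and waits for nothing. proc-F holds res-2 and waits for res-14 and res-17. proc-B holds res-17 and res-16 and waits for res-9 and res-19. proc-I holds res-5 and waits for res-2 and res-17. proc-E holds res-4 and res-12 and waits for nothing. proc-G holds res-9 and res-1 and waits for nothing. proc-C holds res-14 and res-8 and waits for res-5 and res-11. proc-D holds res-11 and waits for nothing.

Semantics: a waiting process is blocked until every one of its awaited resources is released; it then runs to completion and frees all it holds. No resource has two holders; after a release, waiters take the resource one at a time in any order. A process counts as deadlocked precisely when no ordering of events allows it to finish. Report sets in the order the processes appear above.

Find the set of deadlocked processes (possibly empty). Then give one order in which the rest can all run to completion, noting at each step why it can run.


The deadlocked set is proc-F, proc-I and proc-C.
Key observation: the waits loop around proc-F -> proc-C -> proc-I -> proc-F with no way out; no other process is dragged down with it.
One completion order for the rest: proc-H, proc-G, proc-E, proc-D, proc-B.
Check, step by step:
  proc-H waits on nothing -> runs at once and releases res-19
  proc-G waits on nothing -> runs at once and releases res-9 and res-1
  proc-E waits on nothing -> runs at once and releases res-4 and res-12
  proc-D waits on nothing -> runs at once and releases res-11
  run proc-B (all its waits — res-9 and res-19 — are resolved); releases res-17 and res-16


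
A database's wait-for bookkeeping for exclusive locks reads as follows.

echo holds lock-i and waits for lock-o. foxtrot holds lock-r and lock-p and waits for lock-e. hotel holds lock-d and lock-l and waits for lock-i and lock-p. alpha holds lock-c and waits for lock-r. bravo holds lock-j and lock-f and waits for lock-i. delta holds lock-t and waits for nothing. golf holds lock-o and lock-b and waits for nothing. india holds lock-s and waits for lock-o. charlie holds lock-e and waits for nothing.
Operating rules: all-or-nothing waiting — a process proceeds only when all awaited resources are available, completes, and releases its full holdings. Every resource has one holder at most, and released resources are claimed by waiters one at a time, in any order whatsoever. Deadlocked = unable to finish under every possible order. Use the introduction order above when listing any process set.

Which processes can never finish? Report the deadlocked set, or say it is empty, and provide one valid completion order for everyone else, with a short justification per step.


Nothing here is deadlocked.
Key observation: every chain of waits terminates; starting from the processes that wait on nothing, all the rest unlock in turn.
A valid finishing order for the others: charlie, delta, golf, echo, india, foxtrot, alpha, bravo, hotel.
Walking it through:
  charlie waits on nothing -> runs at once and releases lock-e
  delta waits on nothing -> runs at once and releases lock-t
  golf waits on nothing -> runs at once and releases lock-o and lock-b
  echo: everything it awaited (lock-o) is free; runs, freeing lock-i
  india: everything it awaited (lock-o) is free; runs, freeing lock-s
  foxtrot: everything it awaited (lock-e) is free; runs, freeing lock-r and lock-p
  alpha: everything it awaited (lock-r) is free; runs, freeing lock-c
  bravo: everything it awaited (lock-i) is free; runs, freeing lock-j and lock-f
  hotel: everything it awaited (lock-i and lock-p) is free; runs, freeing lock-d and lock-l


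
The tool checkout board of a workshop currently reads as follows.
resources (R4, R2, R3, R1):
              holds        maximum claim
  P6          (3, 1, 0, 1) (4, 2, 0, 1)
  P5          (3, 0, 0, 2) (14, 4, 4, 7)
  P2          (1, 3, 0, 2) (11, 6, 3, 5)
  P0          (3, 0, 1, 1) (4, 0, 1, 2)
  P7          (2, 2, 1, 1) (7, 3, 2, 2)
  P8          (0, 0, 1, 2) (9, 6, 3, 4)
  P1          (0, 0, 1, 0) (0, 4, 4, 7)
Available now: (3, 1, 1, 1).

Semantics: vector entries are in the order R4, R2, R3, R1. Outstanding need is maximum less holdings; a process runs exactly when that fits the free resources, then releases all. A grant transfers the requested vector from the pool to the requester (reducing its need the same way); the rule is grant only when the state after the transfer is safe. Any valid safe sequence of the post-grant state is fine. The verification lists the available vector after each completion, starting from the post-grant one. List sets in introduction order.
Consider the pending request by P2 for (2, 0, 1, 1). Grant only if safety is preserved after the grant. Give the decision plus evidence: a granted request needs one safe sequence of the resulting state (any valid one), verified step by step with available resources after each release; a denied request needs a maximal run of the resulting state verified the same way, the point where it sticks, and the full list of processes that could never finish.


GRANT — the state after the grant stays safe, e.g. via P6, P0, P7, P2, P8, P5, P1.
Key observation: post-grant, (1, 1, 0, 0) remains, and an order beginning with P6 completes everyone.
Check on the post-grant state, step by step:
  pool = (1, 1, 0, 0)
  P6: need (1, 1, 0, 0) fits (1, 1, 0, 0); releases (3, 1, 0, 1), pool now (4, 2, 0, 1)
  P0: need (1, 0, 0, 1) fits (4, 2, 0, 1); releases (3, 0, 1, 1), pool now (7, 2, 1, 2)
  P7: need (5, 1, 1, 1) fits (7, 2, 1, 2); releases (2, 2, 1, 1), pool now (9, 4, 2, 3)
  P2: need (8, 3, 2, 2) fits (9, 4, 2, 3); releases (3, 3, 1, 3), pool now (12, 7, 3, 6)
  P8: need (9, 6, 2, 2) fits (12, 7, 3, 6); releases (0, 0, 1, 2), pool now (12, 7, 4, 8)
  P5: need (11, 4, 4, 5) fits (12, 7, 4, 8); releases (3, 0, 0, 2), pool now (15, 7, 4, 10)
  P1: need (0, 4, 3, 7) fits (15, 7, 4, 10); releases (0, 0, 1, 0), pool now (15, 7, 5, 10)


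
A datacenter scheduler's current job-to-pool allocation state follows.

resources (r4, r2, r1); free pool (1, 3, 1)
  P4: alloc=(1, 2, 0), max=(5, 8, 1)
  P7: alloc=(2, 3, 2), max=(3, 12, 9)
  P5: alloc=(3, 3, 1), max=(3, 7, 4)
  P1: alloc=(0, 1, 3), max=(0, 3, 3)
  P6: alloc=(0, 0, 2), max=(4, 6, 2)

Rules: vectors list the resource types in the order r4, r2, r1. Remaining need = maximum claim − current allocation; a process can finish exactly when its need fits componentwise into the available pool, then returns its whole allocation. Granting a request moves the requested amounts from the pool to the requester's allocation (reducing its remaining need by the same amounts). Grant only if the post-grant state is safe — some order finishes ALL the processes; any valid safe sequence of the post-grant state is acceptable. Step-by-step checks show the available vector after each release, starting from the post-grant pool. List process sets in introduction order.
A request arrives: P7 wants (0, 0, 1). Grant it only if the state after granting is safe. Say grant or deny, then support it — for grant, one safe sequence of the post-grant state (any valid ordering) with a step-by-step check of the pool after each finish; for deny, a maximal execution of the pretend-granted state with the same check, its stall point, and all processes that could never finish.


GRANT — the state after the grant stays safe, e.g. via P1, P5, P4, P6, P7.
Key observation: the grant leaves (1, 3, 0) free — enough for P1, whose release restarts the cascade.
Step-by-step check of the post-grant state:
  pool = (1, 3, 0)
  P1: need (0, 2, 0) fits (1, 3, 0); releases (0, 1, 3), pool now (1, 4, 3)
  P5: need (0, 4, 3) fits (1, 4, 3); releases (3, 3, 1), pool now (4, 7, 4)
  P4: need (4, 6, 1) fits (4, 7, 4); releases (1, 2, 0), pool now (5, 9, 4)
  P6: need (4, 6, 0) fits (5, 9, 4); releases (0, 0, 2), pool now (5, 9, 6)
  P7: need (1, 9, 6) fits (5, 9, 6); releases (2, 3, 3), pool now (7, 12, 9)


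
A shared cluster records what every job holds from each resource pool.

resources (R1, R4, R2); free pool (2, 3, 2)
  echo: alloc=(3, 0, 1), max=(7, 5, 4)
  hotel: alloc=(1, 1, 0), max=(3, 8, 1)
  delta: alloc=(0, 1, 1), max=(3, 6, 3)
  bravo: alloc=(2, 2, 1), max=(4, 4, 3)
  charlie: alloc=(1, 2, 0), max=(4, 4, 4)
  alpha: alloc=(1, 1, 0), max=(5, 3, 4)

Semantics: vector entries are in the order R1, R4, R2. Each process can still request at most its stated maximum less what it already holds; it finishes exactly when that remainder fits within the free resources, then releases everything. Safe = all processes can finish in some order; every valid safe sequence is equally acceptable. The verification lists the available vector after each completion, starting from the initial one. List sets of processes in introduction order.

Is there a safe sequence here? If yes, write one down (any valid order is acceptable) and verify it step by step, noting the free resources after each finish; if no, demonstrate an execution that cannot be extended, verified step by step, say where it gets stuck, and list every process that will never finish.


SAFE. One safe sequence: bravo, echo, delta, alpha, charlie, hotel.
Key observation: bravo marks the first exact bind of the order: its need (2, 2, 2) fits the free (2, 3, 2) with zero slack on a requested resource.
Verifying each step:
  pool = (2, 3, 2)
  bravo: need (2, 2, 2) fits (2, 3, 2); releases (2, 2, 1), pool now (4, 5, 3)
  echo: need (4, 5, 3) fits (4, 5, 3); releases (3, 0, 1), pool now (7, 5, 4)
  delta: need (3, 5, 2) fits (7, 5, 4); releases (0, 1, 1), pool now (7, 6, 5)
  alpha: need (4, 2, 4) fits (7, 6, 5); releases (1, 1, 0), pool now (8, 7, 5)
  charlie: need (3, 2, 4) fits (8, 7, 5); releases (1, 2, 0), pool now (9, 9, 5)
  hotel: need (2, 7, 1) fits (9, 9, 5); releases (1, 1, 0), pool now (10, 10, 5)
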